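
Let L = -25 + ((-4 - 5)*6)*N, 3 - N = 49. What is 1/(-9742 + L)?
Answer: -1/7283 ≈ -0.00013731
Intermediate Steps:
N = -46 (N = 3 - 1*49 = 3 - 49 = -46)
L = 2459 (L = -25 + ((-4 - 5)*6)*(-46) = -25 - 9*6*(-46) = -25 - 54*(-46) = -25 + 2484 = 2459)
1/(-9742 + L) = 1/(-9742 + 2459) = 1/(-7283) = -1/7283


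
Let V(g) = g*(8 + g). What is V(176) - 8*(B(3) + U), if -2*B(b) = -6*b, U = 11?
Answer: 32224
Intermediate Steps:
B(b) = 3*b (B(b) = -(-3)*b = 3*b)
V(176) - 8*(B(3) + U) = 176*(8 + 176) - 8*(3*3 + 11) = 176*184 - 8*(9 + 11) = 32384 - 8*20 = 32384 - 160 = 32224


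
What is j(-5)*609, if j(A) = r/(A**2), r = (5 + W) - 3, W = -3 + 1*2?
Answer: 609/25 ≈ 24.360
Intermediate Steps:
W = -1 (W = -3 + 2 = -1)
r = 1 (r = (5 - 1) - 3 = 4 - 3 = 1)
j(A) = A**(-2) (j(A) = 1/A**2 = A**(-2))
j(-5)*609 = 609/(-5)**2 = (1/25)*609 = 609/25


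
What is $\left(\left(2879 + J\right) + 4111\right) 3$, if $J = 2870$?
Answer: $29580$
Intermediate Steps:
$\left(\left(2879 + J\right) + 4111\right) 3 = \left(\left(2879 + 2870\right) + 4111\right) 3 = \left(5749 + 4111\right) 3 = 9860 \cdot 3 = 29580$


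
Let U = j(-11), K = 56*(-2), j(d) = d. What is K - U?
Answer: -101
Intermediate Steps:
K = -112
U = -11
K - U = -112 - 1*(-11) = -112 + 11 = -101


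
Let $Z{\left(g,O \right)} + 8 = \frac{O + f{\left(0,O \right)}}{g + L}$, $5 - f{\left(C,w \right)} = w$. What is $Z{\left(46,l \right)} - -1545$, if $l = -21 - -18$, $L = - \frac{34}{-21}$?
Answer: $\frac{307421}{200} \approx 1537.1$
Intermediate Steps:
$f{\left(C,w \right)} = 5 - w$
$L = \frac{34}{21}$ ($L = \left(-34\right) \left(- \frac{1}{21}\right) = \frac{34}{21} \approx 1.619$)
$l = -3$ ($l = -21 + 18 = -3$)
$Z{\left(g,O \right)} = -8 + \frac{5}{\frac{34}{21} + g}$ ($Z{\left(g,O \right)} = -8 + \frac{O - \left(-5 + O\right)}{g + \frac{34}{21}} = -8 + \frac{5}{\frac{34}{21} + g}$)
$Z{\left(46,l \right)} - -1545 = \frac{-167 - 7728}{34 + 21 \cdot 46} - -1545 = \frac{-167 - 7728}{34 + 966} + 1545 = \frac{1}{1000} \left(-7895\right) + 1545 = - \frac{1579}{200} + 1545 = \frac{307421}{200}$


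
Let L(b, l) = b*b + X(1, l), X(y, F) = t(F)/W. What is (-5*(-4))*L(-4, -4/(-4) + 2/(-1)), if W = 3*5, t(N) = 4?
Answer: 976/3 ≈ 325.33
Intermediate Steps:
W = 15
X(y, F) = 4/15
L(b, l) = 4/15 + b**2 (L(b, l) = b*b + 4/15 = b**2 + 4/15 = 4/15 + b**2)
(-5*(-4))*L(-4, -4/(-4) + 2/(-1)) = (-5*(-4))*(4/15 + (-4)**2) = 20*(4/15 + 16) = 20*(244/15) = 976/3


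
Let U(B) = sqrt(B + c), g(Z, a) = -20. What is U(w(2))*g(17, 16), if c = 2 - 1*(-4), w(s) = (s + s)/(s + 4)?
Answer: -40*sqrt(15)/3 ≈ -51.640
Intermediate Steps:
w(s) = 2*s/(4 + s) (w(s) = (2*s)/(4 + s) = 2*s/(4 + s))
c = 6 (c = 2 + 4 = 6)
U(B) = sqrt(6 + B) (U(B) = sqrt(B + 6) = sqrt(6 + B))
U(w(2))*g(17, 16) = sqrt(6 + 2*2/(4 + 2))*(-20) = sqrt(6 + 2*2/6)*(-20) = sqrt(6 + 2*2*(1/6))*(-20) = sqrt(6 + 2/3)*(-20) = sqrt(20/3)*(-20) = (2*sqrt(15)/3)*(-20) = -40*sqrt(15)/3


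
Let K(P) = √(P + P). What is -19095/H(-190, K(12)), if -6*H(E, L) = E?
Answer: -603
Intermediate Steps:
K(P) = √2*√P (K(P) = √(2*P) = √2*√P)
H(E, L) = -E/6
-19095/H(-190, K(12)) = -19095/((-⅙*(-190))) = -19095/95/3 = -19095*3/95 = -603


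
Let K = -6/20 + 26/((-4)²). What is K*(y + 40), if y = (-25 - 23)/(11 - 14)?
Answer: 371/5 ≈ 74.200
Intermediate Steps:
y = 16 (y = -48/(-3) = -48*(-⅓) = 16)
K = 53/40 (K = -6*1/20 + 26/16 = -3/10 + 26*(1/16) = -3/10 + 13/8 = 53/40 ≈ 1.3250)
K*(y + 40) = 53*(16 + 40)/40 = (53/40)*56 = 371/5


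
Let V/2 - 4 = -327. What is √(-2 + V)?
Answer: 18*I*√2 ≈ 25.456*I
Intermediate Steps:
V = -646 (V = 8 + 2*(-327) = 8 - 654 = -646)
√(-2 + V) = √(-2 - 646) = √(-648) = 18*I*√2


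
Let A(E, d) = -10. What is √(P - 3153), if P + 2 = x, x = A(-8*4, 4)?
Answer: I*√3165 ≈ 56.258*I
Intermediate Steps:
x = -10
P = -12 (P = -2 - 10 = -12)
√(P - 3153) = √(-12 - 3153) = √(-3165) = I*√3165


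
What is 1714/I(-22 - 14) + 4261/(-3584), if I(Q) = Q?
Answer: -1574093/32256 ≈ -48.800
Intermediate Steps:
1714/I(-22 - 14) + 4261/(-3584) = 1714/(-22 - 14) + 4261/(-3584) = 1714/(-36) + 4261*(-1/3584) = 1714*(-1/36) - 4261/3584 = -857/18 - 4261/3584 = -1574093/32256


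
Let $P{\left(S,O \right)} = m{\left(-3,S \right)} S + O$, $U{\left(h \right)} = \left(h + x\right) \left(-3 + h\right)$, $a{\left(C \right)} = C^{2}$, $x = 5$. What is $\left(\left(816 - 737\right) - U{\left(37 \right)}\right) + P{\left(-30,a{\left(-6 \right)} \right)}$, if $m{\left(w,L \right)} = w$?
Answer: $-1223$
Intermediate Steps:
$U{\left(h \right)} = \left(-3 + h\right) \left(5 + h\right)$ ($U{\left(h \right)} = \left(h + 5\right) \left(-3 + h\right) = \left(5 + h\right) \left(-3 + h\right) = \left(-3 + h\right) \left(5 + h\right)$)
$P{\left(S,O \right)} = O - 3 S$ ($P{\left(S,O \right)} = - 3 S + O = O - 3 S$)
$\left(\left(816 - 737\right) - U{\left(37 \right)}\right) + P{\left(-30,a{\left(-6 \right)} \right)} = \left(\left(816 - 737\right) - \left(-15 + 37^{2} + 2 \cdot 37\right)\right) + \left(\left(-6\right)^{2} - -90\right) = \left(\left(816 - 737\right) - \left(-15 + 1369 + 74\right)\right) + \left(36 + 90\right) = \left(79 - 1428\right) + 126 = -1349 + 126 = -1223$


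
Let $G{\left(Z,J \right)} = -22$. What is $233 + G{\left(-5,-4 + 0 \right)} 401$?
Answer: $-8589$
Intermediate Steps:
$233 + G{\left(-5,-4 + 0 \right)} 401 = 233 - 8822 = -8589$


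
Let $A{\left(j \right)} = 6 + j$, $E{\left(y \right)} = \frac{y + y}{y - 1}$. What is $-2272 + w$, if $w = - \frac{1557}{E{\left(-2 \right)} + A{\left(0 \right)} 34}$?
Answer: $- \frac{1404223}{616} \approx -2279.6$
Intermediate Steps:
$E{\left(y \right)} = \frac{2 y}{-1 + y}$
$w = - \frac{4671}{616}$ ($w = - \frac{1557}{2 \left(-2\right) \frac{1}{-1 - 2} + \left(6 + 0\right) 34} = - \frac{1557}{2 \left(-2\right) \frac{1}{-3} + 6 \cdot 34} = - \frac{1557}{2 \left(-2\right) \left(- \frac{1}{3}\right) + 204} = - \frac{1557}{\frac{4}{3} + 204} = - \frac{1557}{\frac{616}{3}} = \left(-1557\right) \frac{3}{616} = - \frac{4671}{616} \approx -7.5828$)
$-2272 + w = -2272 - \frac{4671}{616} = - \frac{1404223}{616}$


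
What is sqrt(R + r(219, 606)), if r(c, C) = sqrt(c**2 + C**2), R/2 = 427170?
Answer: sqrt(854340 + 3*sqrt(46133)) ≈ 924.65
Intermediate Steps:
R = 854340 (R = 2*427170 = 854340)
r(c, C) = sqrt(C**2 + c**2)
sqrt(R + r(219, 606)) = sqrt(854340 + sqrt(606**2 + 219**2)) = sqrt(854340 + sqrt(367236 + 47961)) = sqrt(854340 + sqrt(415197)) = sqrt(854340 + 3*sqrt(46133))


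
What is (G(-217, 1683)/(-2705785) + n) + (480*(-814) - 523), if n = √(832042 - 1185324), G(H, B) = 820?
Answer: -211723888315/541157 + I*√353282 ≈ -3.9124e+5 + 594.38*I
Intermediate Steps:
n = I*√353282 (n = √(-353282) = I*√353282 ≈ 594.38*I)
(G(-217, 1683)/(-2705785) + n) + (480*(-814) - 523) = (820/(-2705785) + I*√353282) + (480*(-814) - 523) = (820*(-1/2705785) + I*√353282) + (-390720 - 523) = (-164/541157 + I*√353282) - 391243 = -211723888315/541157 + I*√353282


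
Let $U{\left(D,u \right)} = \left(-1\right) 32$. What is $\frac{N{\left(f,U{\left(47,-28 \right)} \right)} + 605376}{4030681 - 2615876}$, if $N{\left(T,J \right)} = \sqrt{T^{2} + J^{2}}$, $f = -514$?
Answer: $\frac{605376}{1414805} + \frac{2 \sqrt{66305}}{1414805} \approx 0.42825$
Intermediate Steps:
$U{\left(D,u \right)} = -32$
$N{\left(T,J \right)} = \sqrt{J^{2} + T^{2}}$
$\frac{N{\left(f,U{\left(47,-28 \right)} \right)} + 605376}{4030681 - 2615876} = \frac{\sqrt{\left(-32\right)^{2} + \left(-514\right)^{2}} + 605376}{4030681 - 2615876} = \frac{\sqrt{1024 + 264196} + 605376}{1414805} = \left(\sqrt{265220} + 605376\right) \frac{1}{1414805} = \left(2 \sqrt{66305} + 605376\right) \frac{1}{1414805} = \left(605376 + 2 \sqrt{66305}\right) \frac{1}{1414805} = \frac{605376}{1414805} + \frac{2 \sqrt{66305}}{1414805}$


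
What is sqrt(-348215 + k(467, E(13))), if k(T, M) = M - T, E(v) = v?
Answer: 3*I*sqrt(38741) ≈ 590.48*I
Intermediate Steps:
sqrt(-348215 + k(467, E(13))) = sqrt(-348215 + (13 - 1*467)) = sqrt(-348215 + (13 - 467)) = sqrt(-348215 - 454) = sqrt(-348669) = 3*I*sqrt(38741)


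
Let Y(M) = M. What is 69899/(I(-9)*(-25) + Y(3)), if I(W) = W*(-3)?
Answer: -69899/672 ≈ -104.02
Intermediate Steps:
I(W) = -3*W
69899/(I(-9)*(-25) + Y(3)) = 69899/(-3*(-9)*(-25) + 3) = 69899/(27*(-25) + 3) = 69899/(-675 + 3) = 69899/(-672) = 69899*(-1/672) = -69899/672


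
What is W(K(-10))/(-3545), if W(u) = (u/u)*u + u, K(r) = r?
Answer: 4/709 ≈ 0.0056418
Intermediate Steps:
W(u) = 2*u (W(u) = 1*u + u = u + u = 2*u)
W(K(-10))/(-3545) = (2*(-10))/(-3545) = -20*(-1/3545) = 4/709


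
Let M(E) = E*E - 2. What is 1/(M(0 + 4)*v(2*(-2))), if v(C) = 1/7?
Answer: ½ ≈ 0.50000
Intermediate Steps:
v(C) = ⅐
M(E) = -2 + E² (M(E) = E² - 2 = -2 + E²)
1/(M(0 + 4)*v(2*(-2))) = 1/((-2 + (0 + 4)²)*(⅐)) = 1/((-2 + 4²)*(⅐)) = 1/((-2 + 16)*(⅐)) = 1/(14*(⅐)) = 1/2 = ½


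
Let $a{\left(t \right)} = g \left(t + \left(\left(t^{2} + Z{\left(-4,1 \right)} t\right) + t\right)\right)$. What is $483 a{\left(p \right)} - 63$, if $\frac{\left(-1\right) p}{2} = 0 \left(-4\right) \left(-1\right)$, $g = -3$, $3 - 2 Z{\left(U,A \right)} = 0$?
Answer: $-63$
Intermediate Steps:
$Z{\left(U,A \right)} = \frac{3}{2}$ ($Z{\left(U,A \right)} = \frac{3}{2} - 0 = \frac{3}{2} + 0 = \frac{3}{2}$)
$p = 0$ ($p = - 2 \cdot 0 \left(-4\right) \left(-1\right) = - 2 \cdot 0 \left(-1\right) = \left(-2\right) 0 = 0$)
$a{\left(t \right)} = - 3 t^{2} - \frac{21 t}{2}$ ($a{\left(t \right)} = - 3 \left(t + \left(\left(t^{2} + \frac{3 t}{2}\right) + t\right)\right) = - 3 \left(t + \left(t^{2} + \frac{5 t}{2}\right)\right) = - 3 \left(t^{2} + \frac{7 t}{2}\right) = - 3 t^{2} - \frac{21 t}{2}$)
$483 a{\left(p \right)} - 63 = 483 \left(\left(- \frac{3}{2}\right) 0 \left(7 + 2 \cdot 0\right)\right) - 63 = 483 \left(\left(- \frac{3}{2}\right) 0 \left(7 + 0\right)\right) - 63 = 483 \left(\left(- \frac{3}{2}\right) 0 \cdot 7\right) - 63 = 483 \cdot 0 - 63 = 0 - 63 = -63$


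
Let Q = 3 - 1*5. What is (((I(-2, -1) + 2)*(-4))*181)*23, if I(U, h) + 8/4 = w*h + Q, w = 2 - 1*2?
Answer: 33304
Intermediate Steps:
Q = -2 (Q = 3 - 5 = -2)
w = 0 (w = 2 - 2 = 0)
I(U, h) = -4 (I(U, h) = -2 + (0*h - 2) = -2 + (0 - 2) = -2 - 2 = -4)
(((I(-2, -1) + 2)*(-4))*181)*23 = (((-4 + 2)*(-4))*181)*23 = (-2*(-4)*181)*23 = (8*181)*23 = 1448*23 = 33304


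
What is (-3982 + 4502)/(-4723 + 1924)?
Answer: -520/2799 ≈ -0.18578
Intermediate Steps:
(-3982 + 4502)/(-4723 + 1924) = 520/(-2799) = 520*(-1/2799) = -520/2799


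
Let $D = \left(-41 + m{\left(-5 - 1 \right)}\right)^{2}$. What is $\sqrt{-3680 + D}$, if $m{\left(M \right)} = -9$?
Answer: $2 i \sqrt{295} \approx 34.351 i$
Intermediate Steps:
$D = 2500$ ($D = \left(-41 - 9\right)^{2} = \left(-50\right)^{2} = 2500$)
$\sqrt{-3680 + D} = \sqrt{-3680 + 2500} = \sqrt{-1180} = 2 i \sqrt{295}$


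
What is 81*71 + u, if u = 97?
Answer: 5848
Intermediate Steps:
81*71 + u = 81*71 + 97 = 5751 + 97 = 5848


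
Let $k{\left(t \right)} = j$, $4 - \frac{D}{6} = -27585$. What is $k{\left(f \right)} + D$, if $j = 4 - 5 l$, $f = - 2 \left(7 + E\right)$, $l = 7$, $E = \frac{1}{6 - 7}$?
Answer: $165503$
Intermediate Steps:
$E = -1$ ($E = \frac{1}{-1} = -1$)
$D = 165534$ ($D = 24 - -165510 = 24 + 165510 = 165534$)
$f = -12$ ($f = - 2 \left(7 - 1\right) = \left(-2\right) 6 = -12$)
$j = -31$ ($j = 4 - 35 = -31$)
$k{\left(t \right)} = -31$
$k{\left(f \right)} + D = -31 + 165534 = 165503$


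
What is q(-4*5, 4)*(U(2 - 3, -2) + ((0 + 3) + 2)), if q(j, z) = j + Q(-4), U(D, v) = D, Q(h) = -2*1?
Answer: -88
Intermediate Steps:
Q(h) = -2
q(j, z) = -2 + j (q(j, z) = j - 2 = -2 + j)
q(-4*5, 4)*(U(2 - 3, -2) + ((0 + 3) + 2)) = (-2 - 4*5)*((2 - 3) + ((0 + 3) + 2)) = (-2 - 20)*(-1 + (3 + 2)) = -22*(-1 + 5) = -22*4 = -88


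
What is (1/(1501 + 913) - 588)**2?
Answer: 2014784363761/5827396 ≈ 3.4574e+5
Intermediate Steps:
(1/(1501 + 913) - 588)**2 = (1/2414 - 588)**2 = (-1419431/2414)**2 = 2014784363761/5827396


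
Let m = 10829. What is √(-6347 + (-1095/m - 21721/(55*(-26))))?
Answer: 3*I*√20373156991330/170170 ≈ 79.573*I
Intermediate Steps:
√(-6347 + (-1095/m - 21721/(55*(-26)))) = √(-6347 + (-1095/10829 - 21721/(55*(-26)))) = √(-6347 + (-1095*1/10829 - 21721/(-1430))) = √(-6347 + (-1095/10829 - 21721*(-1/1430))) = √(-6347 + (-1095/10829 + 21721/1430)) = √(-6347 + 17973143/1191190) = √(-7542509787/1191190) = 3*I*√20373156991330/170170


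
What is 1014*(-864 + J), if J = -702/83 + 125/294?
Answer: -3596208629/4067 ≈ -8.8424e+5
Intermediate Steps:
J = -196013/24402 (J = -702*1/83 + 125*(1/294) = -702/83 + 125/294 = -196013/24402 ≈ -8.0327)
1014*(-864 + J) = 1014*(-864 - 196013/24402) = 1014*(-21279341/24402) = -3596208629/4067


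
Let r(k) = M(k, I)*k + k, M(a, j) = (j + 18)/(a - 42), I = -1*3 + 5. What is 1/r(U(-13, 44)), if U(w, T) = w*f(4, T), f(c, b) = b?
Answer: -307/169884 ≈ -0.0018071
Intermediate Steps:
I = 2 (I = -3 + 5 = 2)
M(a, j) = (18 + j)/(-42 + a)
U(w, T) = T*w (U(w, T) = w*T = T*w)
r(k) = k + 20*k/(-42 + k) (r(k) = ((18 + 2)/(-42 + k))*k + k = (20/(-42 + k))*k + k = 20*k/(-42 + k) + k = k + 20*k/(-42 + k))
1/r(U(-13, 44)) = 1/((44*(-13))*(-22 + 44*(-13))/(-42 + 44*(-13))) = 1/(-572*(-22 - 572)/(-42 - 572)) = 1/(-572*(-594)/(-614)) = 1/(-572*(-1/614)*(-594)) = 1/(-169884/307) = -307/169884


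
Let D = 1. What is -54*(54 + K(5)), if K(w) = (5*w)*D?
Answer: -4266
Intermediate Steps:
K(w) = 5*w (K(w) = (5*w)*1 = 5*w)
-54*(54 + K(5)) = -54*(54 + 5*5) = -54*(54 + 25) = -54*79 = -4266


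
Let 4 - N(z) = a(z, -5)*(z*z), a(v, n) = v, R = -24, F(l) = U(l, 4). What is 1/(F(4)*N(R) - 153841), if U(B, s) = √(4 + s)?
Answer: -153841/22137344609 - 27656*√2/22137344609 ≈ -8.7162e-6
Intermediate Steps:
F(l) = 2*√2 (F(l) = √(4 + 4) = √8 = 2*√2)
N(z) = 4 - z³ (N(z) = 4 - z*z*z = 4 - z*z² = 4 - z³)
1/(F(4)*N(R) - 153841) = 1/((2*√2)*(4 - 1*(-24)³) - 153841) = 1/((2*√2)*(4 - 1*(-13824)) - 153841) = 1/((2*√2)*(4 + 13824) - 153841) = 1/((2*√2)*13828 - 153841) = 1/(27656*√2 - 153841) = 1/(-153841 + 27656*√2)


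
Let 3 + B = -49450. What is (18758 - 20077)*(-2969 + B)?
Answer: 69144618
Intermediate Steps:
B = -49453 (B = -3 - 49450 = -49453)
(18758 - 20077)*(-2969 + B) = (18758 - 20077)*(-2969 - 49453) = -1319*(-52422) = 69144618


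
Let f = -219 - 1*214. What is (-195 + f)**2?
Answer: 394384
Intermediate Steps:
f = -433 (f = -219 - 214 = -433)
(-195 + f)**2 = (-195 - 433)**2 = (-628)**2 = 394384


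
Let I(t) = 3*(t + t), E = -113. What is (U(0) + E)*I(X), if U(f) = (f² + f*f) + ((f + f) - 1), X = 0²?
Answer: 0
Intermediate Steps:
X = 0
U(f) = -1 + 2*f + 2*f² (U(f) = (f² + f²) + (2*f - 1) = 2*f² + (-1 + 2*f) = -1 + 2*f + 2*f²)
I(t) = 6*t (I(t) = 3*(2*t) = 6*t)
(U(0) + E)*I(X) = ((-1 + 2*0 + 2*0²) - 113)*(6*0) = ((-1 + 0 + 2*0) - 113)*0 = ((-1 + 0 + 0) - 113)*0 = (-1 - 113)*0 = -114*0 = 0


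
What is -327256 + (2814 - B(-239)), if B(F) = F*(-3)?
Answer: -325159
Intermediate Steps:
B(F) = -3*F
-327256 + (2814 - B(-239)) = -327256 + (2814 - (-3)*(-239)) = -327256 + (2814 - 1*717) = -327256 + (2814 - 717) = -327256 + 2097 = -325159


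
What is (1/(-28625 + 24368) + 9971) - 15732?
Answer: -24524578/4257 ≈ -5761.0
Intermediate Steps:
(1/(-28625 + 24368) + 9971) - 15732 = (1/(-4257) + 9971) - 15732 = (-1/4257 + 9971) - 15732 = 42446546/4257 - 15732 = -24524578/4257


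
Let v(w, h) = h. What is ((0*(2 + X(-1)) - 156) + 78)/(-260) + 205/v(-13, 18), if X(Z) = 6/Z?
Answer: 526/45 ≈ 11.689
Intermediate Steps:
((0*(2 + X(-1)) - 156) + 78)/(-260) + 205/v(-13, 18) = ((0*(2 + 6/(-1)) - 156) + 78)/(-260) + 205/18 = ((0*(2 + 6*(-1)) - 156) + 78)*(-1/260) + 205*(1/18) = ((0*(2 - 6) - 156) + 78)*(-1/260) + 205/18 = ((0*(-4) - 156) + 78)*(-1/260) + 205/18 = ((0 - 156) + 78)*(-1/260) + 205/18 = (-156 + 78)*(-1/260) + 205/18 = -78*(-1/260) + 205/18 = 3/10 + 205/18 = 526/45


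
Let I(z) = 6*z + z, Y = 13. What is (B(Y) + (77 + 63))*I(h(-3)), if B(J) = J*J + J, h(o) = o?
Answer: -6762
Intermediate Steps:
I(z) = 7*z
B(J) = J + J**2 (B(J) = J**2 + J = J + J**2)
(B(Y) + (77 + 63))*I(h(-3)) = (13*(1 + 13) + (77 + 63))*(7*(-3)) = (13*14 + 140)*(-21) = (182 + 140)*(-21) = 322*(-21) = -6762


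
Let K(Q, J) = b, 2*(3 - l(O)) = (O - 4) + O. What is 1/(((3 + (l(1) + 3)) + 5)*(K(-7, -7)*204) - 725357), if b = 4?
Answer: -1/713117 ≈ -1.4023e-6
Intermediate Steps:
l(O) = 5 - O (l(O) = 3 - ((O - 4) + O)/2 = 3 - ((-4 + O) + O)/2 = 3 - (-4 + 2*O)/2 = 3 + (2 - O) = 5 - O)
K(Q, J) = 4
1/(((3 + (l(1) + 3)) + 5)*(K(-7, -7)*204) - 725357) = 1/(((3 + ((5 - 1*1) + 3)) + 5)*(4*204) - 725357) = 1/(((3 + ((5 - 1) + 3)) + 5)*816 - 725357) = 1/(((3 + (4 + 3)) + 5)*816 - 725357) = 1/(((3 + 7) + 5)*816 - 725357) = 1/((10 + 5)*816 - 725357) = 1/(15*816 - 725357) = 1/(12240 - 725357) = 1/(-713117) = -1/713117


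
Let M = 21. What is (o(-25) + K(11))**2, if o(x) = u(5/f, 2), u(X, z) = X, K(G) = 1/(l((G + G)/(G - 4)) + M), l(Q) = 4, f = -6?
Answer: 14161/22500 ≈ 0.62938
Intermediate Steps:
K(G) = 1/25 (K(G) = 1/(4 + 21) = 1/25)
o(x) = -5/6 (o(x) = 5/(-6) = 5*(-1/6) = -5/6)
(o(-25) + K(11))**2 = (-5/6 + 1/25)**2 = (-119/150)**2 = 14161/22500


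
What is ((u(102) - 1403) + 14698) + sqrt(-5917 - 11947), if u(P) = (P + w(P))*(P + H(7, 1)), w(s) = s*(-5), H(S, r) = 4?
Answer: -29953 + 2*I*sqrt(4466) ≈ -29953.0 + 133.66*I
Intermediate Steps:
w(s) = -5*s
u(P) = -4*P*(4 + P) (u(P) = (P - 5*P)*(P + 4) = (-4*P)*(4 + P) = -4*P*(4 + P))
((u(102) - 1403) + 14698) + sqrt(-5917 - 11947) = ((4*102*(-4 - 1*102) - 1403) + 14698) + sqrt(-5917 - 11947) = ((4*102*(-4 - 102) - 1403) + 14698) + sqrt(-17864) = ((4*102*(-106) - 1403) + 14698) + 2*I*sqrt(4466) = ((-43248 - 1403) + 14698) + 2*I*sqrt(4466) = (-44651 + 14698) + 2*I*sqrt(4466) = -29953 + 2*I*sqrt(4466)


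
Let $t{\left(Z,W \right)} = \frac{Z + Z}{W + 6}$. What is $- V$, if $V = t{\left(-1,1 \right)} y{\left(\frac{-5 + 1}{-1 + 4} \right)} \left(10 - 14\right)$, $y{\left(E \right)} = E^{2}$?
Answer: $- \frac{128}{63} \approx -2.0317$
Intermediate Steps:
$t{\left(Z,W \right)} = \frac{2 Z}{6 + W}$
$V = \frac{128}{63}$ ($V = 2 \left(-1\right) \frac{1}{6 + 1} \left(\frac{-5 + 1}{-1 + 4}\right)^{2} \left(10 - 14\right) = 2 \left(-1\right) \frac{1}{7} \left(- \frac{4}{3}\right)^{2} \left(-4\right) = 2 \left(-1\right) \frac{1}{7} \left(\left(-4\right) \frac{1}{3}\right)^{2} \left(-4\right) = - \frac{2 \left(- \frac{4}{3}\right)^{2}}{7} \left(-4\right) = \left(- \frac{2}{7}\right) \frac{16}{9} \left(-4\right) = \left(- \frac{32}{63}\right) \left(-4\right) = \frac{128}{63} \approx 2.0317$)
$- V = \left(-1\right) \frac{128}{63} = - \frac{128}{63}$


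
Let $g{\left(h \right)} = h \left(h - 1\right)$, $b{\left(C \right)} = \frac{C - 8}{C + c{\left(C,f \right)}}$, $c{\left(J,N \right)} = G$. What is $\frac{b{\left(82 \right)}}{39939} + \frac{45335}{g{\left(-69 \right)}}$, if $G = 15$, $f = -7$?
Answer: $\frac{11708794015}{1247454726} \approx 9.3861$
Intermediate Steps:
$c{\left(J,N \right)} = 15$
$b{\left(C \right)} = \frac{-8 + C}{15 + C}$ ($b{\left(C \right)} = \frac{C - 8}{C + 15} = \frac{-8 + C}{15 + C}$)
$g{\left(h \right)} = h \left(-1 + h\right)$
$\frac{b{\left(82 \right)}}{39939} + \frac{45335}{g{\left(-69 \right)}} = \frac{\frac{1}{15 + 82} \left(-8 + 82\right)}{39939} + \frac{45335}{\left(-69\right) \left(-1 - 69\right)} = \frac{1}{97} \cdot 74 \cdot \frac{1}{39939} + \frac{45335}{\left(-69\right) \left(-70\right)} = \frac{1}{97} \cdot 74 \cdot \frac{1}{39939} + \frac{45335}{4830} = \frac{74}{97} \cdot \frac{1}{39939} + 45335 \cdot \frac{1}{4830} = \frac{74}{3874083} + \frac{9067}{966} = \frac{11708794015}{1247454726}$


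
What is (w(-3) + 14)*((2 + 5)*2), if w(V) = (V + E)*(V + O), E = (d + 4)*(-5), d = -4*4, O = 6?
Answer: 2590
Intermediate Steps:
d = -16
E = 60 (E = (-16 + 4)*(-5) = -12*(-5) = 60)
w(V) = (6 + V)*(60 + V) (w(V) = (V + 60)*(V + 6) = (60 + V)*(6 + V) = (6 + V)*(60 + V))
(w(-3) + 14)*((2 + 5)*2) = ((360 + (-3)**2 + 66*(-3)) + 14)*((2 + 5)*2) = ((360 + 9 - 198) + 14)*(7*2) = (171 + 14)*14 = 185*14 = 2590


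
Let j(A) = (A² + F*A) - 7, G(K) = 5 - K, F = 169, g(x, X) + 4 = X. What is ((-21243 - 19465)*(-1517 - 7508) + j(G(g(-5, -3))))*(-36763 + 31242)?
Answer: -2028370486665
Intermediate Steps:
g(x, X) = -4 + X
j(A) = -7 + A² + 169*A (j(A) = (A² + 169*A) - 7 = -7 + A² + 169*A)
((-21243 - 19465)*(-1517 - 7508) + j(G(g(-5, -3))))*(-36763 + 31242) = ((-21243 - 19465)*(-1517 - 7508) + (-7 + (5 - (-4 - 3))² + 169*(5 - (-4 - 3))))*(-36763 + 31242) = (-40708*(-9025) + (-7 + (5 - 1*(-7))² + 169*(5 - 1*(-7))))*(-5521) = (367389700 + (-7 + (5 + 7)² + 169*(5 + 7)))*(-5521) = (367389700 + (-7 + 12² + 169*12))*(-5521) = (367389700 + (-7 + 144 + 2028))*(-5521) = (367389700 + 2165)*(-5521) = 367391865*(-5521) = -2028370486665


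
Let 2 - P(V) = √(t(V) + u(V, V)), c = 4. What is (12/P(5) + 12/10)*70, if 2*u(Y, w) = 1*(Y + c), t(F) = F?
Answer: -2436/11 - 840*√38/11 ≈ -692.19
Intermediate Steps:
u(Y, w) = 2 + Y/2 (u(Y, w) = (1*(Y + 4))/2 = (1*(4 + Y))/2 = (4 + Y)/2 = 2 + Y/2)
P(V) = 2 - √(2 + 3*V/2) (P(V) = 2 - √(V + (2 + V/2)) = 2 - √(2 + 3*V/2))
(12/P(5) + 12/10)*70 = (12/(2 - √(8 + 6*5)/2) + 12/10)*70 = (12/(2 - √(8 + 30)/2) + 12*(⅒))*70 = (12/(2 - √38/2) + 6/5)*70 = (6/5 + 12/(2 - √38/2))*70 = 84 + 840/(2 - √38/2)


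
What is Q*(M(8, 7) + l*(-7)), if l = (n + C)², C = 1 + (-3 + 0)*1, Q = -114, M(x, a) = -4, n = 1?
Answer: 1254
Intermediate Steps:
C = -2 (C = 1 - 3*1 = 1 - 3 = -2)
l = 1 (l = (1 - 2)² = (-1)² = 1)
Q*(M(8, 7) + l*(-7)) = -114*(-4 + 1*(-7)) = -114*(-4 - 7) = -114*(-11) = 1254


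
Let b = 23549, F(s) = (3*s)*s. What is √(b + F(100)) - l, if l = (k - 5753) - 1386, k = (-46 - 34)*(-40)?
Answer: 3939 + √53549 ≈ 4170.4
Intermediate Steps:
F(s) = 3*s²
k = 3200 (k = -80*(-40) = 3200)
l = -3939 (l = (3200 - 5753) - 1386 = -2553 - 1386 = -3939)
√(b + F(100)) - l = √(23549 + 3*100²) - 1*(-3939) = √(23549 + 3*10000) + 3939 = √(23549 + 30000) + 3939 = √53549 + 3939 = 3939 + √53549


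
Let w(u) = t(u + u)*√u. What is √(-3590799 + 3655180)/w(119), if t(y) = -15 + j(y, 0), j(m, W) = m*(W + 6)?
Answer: √7661339/168147 ≈ 0.016461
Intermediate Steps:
j(m, W) = m*(6 + W)
t(y) = -15 + 6*y (t(y) = -15 + y*(6 + 0) = -15 + y*6 = -15 + 6*y)
w(u) = √u*(-15 + 12*u) (w(u) = (-15 + 6*(u + u))*√u = (-15 + 6*(2*u))*√u = (-15 + 12*u)*√u = √u*(-15 + 12*u))
√(-3590799 + 3655180)/w(119) = √(-3590799 + 3655180)/((√119*(-15 + 12*119))) = √64381/((√119*(-15 + 1428))) = √64381/((√119*1413)) = √64381/((1413*√119)) = √64381*(√119/168147) = √7661339/168147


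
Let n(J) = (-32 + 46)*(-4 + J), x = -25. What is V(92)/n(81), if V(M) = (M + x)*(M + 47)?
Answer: 9313/1078 ≈ 8.6391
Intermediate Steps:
n(J) = -56 + 14*J (n(J) = 14*(-4 + J) = -56 + 14*J)
V(M) = (-25 + M)*(47 + M) (V(M) = (M - 25)*(M + 47) = (-25 + M)*(47 + M))
V(92)/n(81) = (-1175 + 92² + 22*92)/(-56 + 14*81) = (-1175 + 8464 + 2024)/(-56 + 1134) = 9313/1078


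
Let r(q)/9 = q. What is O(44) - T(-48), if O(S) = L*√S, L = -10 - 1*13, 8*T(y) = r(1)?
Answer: -9/8 - 46*√11 ≈ -153.69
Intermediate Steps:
r(q) = 9*q
T(y) = 9/8 (T(y) = (9*1)/8 = (⅛)*9 = 9/8)
L = -23 (L = -10 - 13 = -23)
O(S) = -23*√S
O(44) - T(-48) = -46*√11 - 1*9/8 = -46*√11 - 9/8 = -9/8 - 46*√11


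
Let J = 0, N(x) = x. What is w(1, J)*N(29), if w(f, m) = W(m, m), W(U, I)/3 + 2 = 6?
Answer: 348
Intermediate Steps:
W(U, I) = 12 (W(U, I) = -6 + 3*6 = -6 + 18 = 12)
w(f, m) = 12
w(1, J)*N(29) = 12*29 = 348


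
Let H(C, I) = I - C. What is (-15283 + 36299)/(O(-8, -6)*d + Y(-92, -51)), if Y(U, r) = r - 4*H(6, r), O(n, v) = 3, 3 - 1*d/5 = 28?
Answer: -10508/99 ≈ -106.14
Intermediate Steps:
d = -125 (d = 15 - 5*28 = 15 - 140 = -125)
Y(U, r) = 24 - 3*r (Y(U, r) = r - 4*(r - 1*6) = r - 4*(r - 6) = r - 4*(-6 + r) = r + (24 - 4*r) = 24 - 3*r)
(-15283 + 36299)/(O(-8, -6)*d + Y(-92, -51)) = (-15283 + 36299)/(3*(-125) + (24 - 3*(-51))) = 21016/(-375 + (24 + 153)) = 21016/(-375 + 177) = 21016/(-198) = 21016*(-1/198) = -10508/99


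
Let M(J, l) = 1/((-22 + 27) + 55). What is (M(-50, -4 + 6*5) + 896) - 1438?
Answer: -32519/60 ≈ -541.98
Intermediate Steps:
M(J, l) = 1/60 (M(J, l) = 1/(5 + 55) = 1/60)
(M(-50, -4 + 6*5) + 896) - 1438 = (1/60 + 896) - 1438 = 53761/60 - 1438 = -32519/60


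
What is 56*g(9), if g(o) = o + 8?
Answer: 952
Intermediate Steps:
g(o) = 8 + o
56*g(9) = 56*(8 + 9) = 56*17 = 952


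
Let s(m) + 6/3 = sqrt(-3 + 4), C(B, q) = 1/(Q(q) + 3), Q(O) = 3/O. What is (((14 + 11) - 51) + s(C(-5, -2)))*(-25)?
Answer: 675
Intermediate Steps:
C(B, q) = 1/(3 + 3/q) (C(B, q) = 1/(3/q + 3) = 1/(3 + 3/q))
s(m) = -1 (s(m) = -2 + sqrt(-3 + 4) = -2 + sqrt(1) = -2 + 1 = -1)
(((14 + 11) - 51) + s(C(-5, -2)))*(-25) = (((14 + 11) - 51) - 1)*(-25) = ((25 - 51) - 1)*(-25) = (-26 - 1)*(-25) = -27*(-25) = 675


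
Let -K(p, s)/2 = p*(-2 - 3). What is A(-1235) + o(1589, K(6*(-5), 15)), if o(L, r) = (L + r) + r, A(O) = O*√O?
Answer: 989 - 1235*I*√1235 ≈ 989.0 - 43401.0*I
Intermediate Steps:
K(p, s) = 10*p (K(p, s) = -2*p*(-2 - 3) = -2*p*(-5) = -(-10)*p = 10*p)
A(O) = O^(3/2)
o(L, r) = L + 2*r
A(-1235) + o(1589, K(6*(-5), 15)) = (-1235)^(3/2) + (1589 + 2*(10*(6*(-5)))) = -1235*I*√1235 + (1589 + 2*(10*(-30))) = -1235*I*√1235 + (1589 + 2*(-300)) = -1235*I*√1235 + (1589 - 600) = -1235*I*√1235 + 989 = 989 - 1235*I*√1235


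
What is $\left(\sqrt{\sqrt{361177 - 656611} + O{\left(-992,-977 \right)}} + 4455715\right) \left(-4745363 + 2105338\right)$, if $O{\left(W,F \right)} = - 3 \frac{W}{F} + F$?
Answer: $-11763198992875 - \frac{2640025 \sqrt{-935482385 + 2863587 i \sqrt{32826}}}{977} \approx -1.1763 \cdot 10^{13} - 8.5561 \cdot 10^{7} i$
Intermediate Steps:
$O{\left(W,F \right)} = F - \frac{3 W}{F}$ ($O{\left(W,F \right)} = - \frac{3 W}{F} + F = F - \frac{3 W}{F}$)
$\left(\sqrt{\sqrt{361177 - 656611} + O{\left(-992,-977 \right)}} + 4455715\right) \left(-4745363 + 2105338\right) = \left(\sqrt{\sqrt{361177 - 656611} - \left(977 - \frac{2976}{-977}\right)} + 4455715\right) \left(-4745363 + 2105338\right) = \left(\sqrt{\sqrt{-295434} - \left(977 - - \frac{2976}{977}\right)} + 4455715\right) \left(-2640025\right) = \left(\sqrt{3 i \sqrt{32826} - \frac{957505}{977}} + 4455715\right) \left(-2640025\right) = \left(\sqrt{- \frac{957505}{977} + 3 i \sqrt{32826}} + 4455715\right) \left(-2640025\right) = \left(4455715 + \sqrt{- \frac{957505}{977} + 3 i \sqrt{32826}}\right) \left(-2640025\right) = -11763198992875 - 2640025 \sqrt{- \frac{957505}{977} + 3 i \sqrt{32826}}$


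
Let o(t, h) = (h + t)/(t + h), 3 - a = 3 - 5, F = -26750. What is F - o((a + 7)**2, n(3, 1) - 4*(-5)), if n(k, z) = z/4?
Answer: -26751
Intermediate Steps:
n(k, z) = z/4 (n(k, z) = z*(1/4) = z/4)
a = 5 (a = 3 - (3 - 5) = 3 - 1*(-2) = 3 + 2 = 5)
o(t, h) = 1 (o(t, h) = (h + t)/(h + t) = 1)
F - o((a + 7)**2, n(3, 1) - 4*(-5)) = -26750 - 1*1 = -26750 - 1 = -26751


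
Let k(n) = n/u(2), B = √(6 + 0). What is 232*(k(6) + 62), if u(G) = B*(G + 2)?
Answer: 14384 + 58*√6 ≈ 14526.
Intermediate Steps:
B = √6 ≈ 2.4495
u(G) = √6*(2 + G) (u(G) = √6*(G + 2) = √6*(2 + G))
k(n) = n*√6/24 (k(n) = n/((√6*(2 + 2))) = n/((√6*4)) = n/((4*√6)) = n*(√6/24) = n*√6/24)
232*(k(6) + 62) = 232*((1/24)*6*√6 + 62) = 232*(√6/4 + 62) = 232*(62 + √6/4) = 14384 + 58*√6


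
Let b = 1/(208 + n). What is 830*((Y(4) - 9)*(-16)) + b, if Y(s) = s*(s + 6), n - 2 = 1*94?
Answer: -125150719/304 ≈ -4.1168e+5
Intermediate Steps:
n = 96 (n = 2 + 1*94 = 2 + 94 = 96)
Y(s) = s*(6 + s)
b = 1/304 (b = 1/(208 + 96) = 1/304 ≈ 0.0032895)
830*((Y(4) - 9)*(-16)) + b = 830*((4*(6 + 4) - 9)*(-16)) + 1/304 = 830*((4*10 - 9)*(-16)) + 1/304 = 830*((40 - 9)*(-16)) + 1/304 = 830*(31*(-16)) + 1/304 = 830*(-496) + 1/304 = -411680 + 1/304 = -125150719/304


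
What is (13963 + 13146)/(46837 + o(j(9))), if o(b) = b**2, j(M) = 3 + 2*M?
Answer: 27109/47278 ≈ 0.57340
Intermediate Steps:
(13963 + 13146)/(46837 + o(j(9))) = (13963 + 13146)/(46837 + (3 + 2*9)**2) = 27109/(46837 + (3 + 18)**2) = 27109/(46837 + 21**2) = 27109/(46837 + 441) = 27109/47278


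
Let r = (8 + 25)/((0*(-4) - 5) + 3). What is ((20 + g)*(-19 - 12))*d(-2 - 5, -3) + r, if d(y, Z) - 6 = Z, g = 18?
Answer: -7101/2 ≈ -3550.5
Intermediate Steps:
d(y, Z) = 6 + Z
r = -33/2 (r = 33/((0 - 5) + 3) = 33/(-5 + 3) = 33/(-2) = 33*(-1/2) = -33/2 ≈ -16.500)
((20 + g)*(-19 - 12))*d(-2 - 5, -3) + r = ((20 + 18)*(-19 - 12))*(6 - 3) - 33/2 = (38*(-31))*3 - 33/2 = -1178*3 - 33/2 = -3534 - 33/2 = -7101/2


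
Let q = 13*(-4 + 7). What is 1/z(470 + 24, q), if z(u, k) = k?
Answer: 1/39 ≈ 0.025641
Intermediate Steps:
q = 39 (q = 13*3 = 39)
1/z(470 + 24, q) = 1/39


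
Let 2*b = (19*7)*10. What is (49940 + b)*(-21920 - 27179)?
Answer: -2484654895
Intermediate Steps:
b = 665 (b = ((19*7)*10)/2 = (133*10)/2 = (1/2)*1330 = 665)
(49940 + b)*(-21920 - 27179) = (49940 + 665)*(-21920 - 27179) = 50605*(-49099) = -2484654895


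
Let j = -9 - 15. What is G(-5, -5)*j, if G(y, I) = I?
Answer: 120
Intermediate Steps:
j = -24
G(-5, -5)*j = -5*(-24) = 120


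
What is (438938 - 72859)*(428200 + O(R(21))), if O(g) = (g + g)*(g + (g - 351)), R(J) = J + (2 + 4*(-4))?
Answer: 155027867078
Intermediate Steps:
R(J) = -14 + J (R(J) = J + (2 - 16) = J - 14 = -14 + J)
O(g) = 2*g*(-351 + 2*g) (O(g) = (2*g)*(g + (-351 + g)) = (2*g)*(-351 + 2*g) = 2*g*(-351 + 2*g))
(438938 - 72859)*(428200 + O(R(21))) = (438938 - 72859)*(428200 + 2*(-14 + 21)*(-351 + 2*(-14 + 21))) = 366079*(428200 + 2*7*(-351 + 2*7)) = 366079*(428200 + 2*7*(-351 + 14)) = 366079*(428200 + 2*7*(-337)) = 366079*(428200 - 4718) = 366079*423482 = 155027867078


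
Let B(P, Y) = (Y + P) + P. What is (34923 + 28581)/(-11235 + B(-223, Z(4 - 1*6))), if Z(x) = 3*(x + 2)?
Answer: -63504/11681 ≈ -5.4365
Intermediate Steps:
Z(x) = 6 + 3*x (Z(x) = 3*(2 + x) = 6 + 3*x)
B(P, Y) = Y + 2*P (B(P, Y) = (P + Y) + P = Y + 2*P)
(34923 + 28581)/(-11235 + B(-223, Z(4 - 1*6))) = (34923 + 28581)/(-11235 + ((6 + 3*(4 - 1*6)) + 2*(-223))) = 63504/(-11235 + ((6 + 3*(4 - 6)) - 446)) = 63504/(-11235 + ((6 + 3*(-2)) - 446)) = 63504/(-11235 + ((6 - 6) - 446)) = 63504/(-11235 + (0 - 446)) = 63504/(-11235 - 446) = 63504/(-11681) = 63504*(-1/11681) = -63504/11681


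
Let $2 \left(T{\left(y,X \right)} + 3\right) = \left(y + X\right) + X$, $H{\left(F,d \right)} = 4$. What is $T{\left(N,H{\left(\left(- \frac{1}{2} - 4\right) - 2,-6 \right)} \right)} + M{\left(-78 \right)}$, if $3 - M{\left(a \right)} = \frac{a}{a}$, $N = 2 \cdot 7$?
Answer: $10$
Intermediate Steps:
$N = 14$
$M{\left(a \right)} = 2$ ($M{\left(a \right)} = 3 - \frac{a}{a} = 3 - 1 = 2$)
$T{\left(y,X \right)} = -3 + X + \frac{y}{2}$ ($T{\left(y,X \right)} = -3 + \frac{\left(y + X\right) + X}{2} = -3 + \frac{\left(X + y\right) + X}{2} = -3 + \frac{y + 2 X}{2} = -3 + \left(X + \frac{y}{2}\right) = -3 + X + \frac{y}{2}$)
$T{\left(N,H{\left(\left(- \frac{1}{2} - 4\right) - 2,-6 \right)} \right)} + M{\left(-78 \right)} = \left(-3 + 4 + \frac{1}{2} \cdot 14\right) + 2 = \left(-3 + 4 + 7\right) + 2 = 8 + 2 = 10$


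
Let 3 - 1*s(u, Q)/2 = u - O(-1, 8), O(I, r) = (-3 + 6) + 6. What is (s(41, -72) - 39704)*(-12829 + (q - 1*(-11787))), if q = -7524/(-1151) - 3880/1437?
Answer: 22758554017884/551329 ≈ 4.1279e+7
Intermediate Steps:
O(I, r) = 9 (O(I, r) = 3 + 6 = 9)
s(u, Q) = 24 - 2*u (s(u, Q) = 6 - 2*(u - 1*9) = 6 - 2*(u - 9) = 6 - 2*(-9 + u) = 6 + (18 - 2*u) = 24 - 2*u)
q = 6346108/1653987 (q = -7524*(-1/1151) - 3880*1/1437 = 7524/1151 - 3880/1437 = 6346108/1653987 ≈ 3.8369)
(s(41, -72) - 39704)*(-12829 + (q - 1*(-11787))) = ((24 - 2*41) - 39704)*(-12829 + (6346108/1653987 - 1*(-11787))) = ((24 - 82) - 39704)*(-12829 + (6346108/1653987 + 11787)) = (-58 - 39704)*(-12829 + 19501890877/1653987) = -39762*(-1717108346/1653987) = 22758554017884/551329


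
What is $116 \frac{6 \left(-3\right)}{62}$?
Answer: $- \frac{1044}{31} \approx -33.677$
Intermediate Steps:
$116 \frac{6 \left(-3\right)}{62} = 116 \left(\left(-18\right) \frac{1}{62}\right) = 116 \left(- \frac{9}{31}\right) = - \frac{1044}{31}$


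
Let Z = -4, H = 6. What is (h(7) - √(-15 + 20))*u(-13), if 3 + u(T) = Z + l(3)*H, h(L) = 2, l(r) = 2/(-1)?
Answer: -38 + 19*√5 ≈ 4.4853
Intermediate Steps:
l(r) = -2 (l(r) = 2*(-1) = -2)
u(T) = -19 (u(T) = -3 + (-4 - 2*6) = -3 + (-4 - 12) = -3 - 16 = -19)
(h(7) - √(-15 + 20))*u(-13) = (2 - √(-15 + 20))*(-19) = (2 - √5)*(-19) = -38 + 19*√5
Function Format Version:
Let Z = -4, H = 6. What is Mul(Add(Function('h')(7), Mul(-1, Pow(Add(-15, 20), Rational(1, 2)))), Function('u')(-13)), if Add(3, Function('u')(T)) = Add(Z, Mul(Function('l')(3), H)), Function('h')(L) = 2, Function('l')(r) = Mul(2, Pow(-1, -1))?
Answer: Add(-38, Mul(19, Pow(5, Rational(1, 2)))) ≈ 4.4853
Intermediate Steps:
Function('l')(r) = -2 (Function('l')(r) = Mul(2, -1) = -2)
Function('u')(T) = -19 (Function('u')(T) = Add(-3, Add(-4, Mul(-2, 6))) = Add(-3, Add(-4, -12)) = Add(-3, -16) = -19)
Mul(Add(Function('h')(7), Mul(-1, Pow(Add(-15, 20), Rational(1, 2)))), Function('u')(-13)) = Mul(Add(2, Mul(-1, Pow(Add(-15, 20), Rational(1, 2)))), -19) = Mul(Add(2, Mul(-1, Pow(5, Rational(1, 2)))), -19) = Add(-38, Mul(19, Pow(5, Rational(1, 2))))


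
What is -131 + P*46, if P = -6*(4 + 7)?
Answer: -3167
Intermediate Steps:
P = -66 (P = -6*11 = -66)
-131 + P*46 = -131 - 66*46 = -131 - 3036 = -3167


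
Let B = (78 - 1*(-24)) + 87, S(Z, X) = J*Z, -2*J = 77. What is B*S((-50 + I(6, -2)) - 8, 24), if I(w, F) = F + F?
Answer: 451143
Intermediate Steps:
J = -77/2 (J = -1/2*77 = -77/2 ≈ -38.500)
I(w, F) = 2*F
S(Z, X) = -77*Z/2
B = 189 (B = (78 + 24) + 87 = 102 + 87 = 189)
B*S((-50 + I(6, -2)) - 8, 24) = 189*(-77*((-50 + 2*(-2)) - 8)/2) = 189*(-77*((-50 - 4) - 8)/2) = 189*(-77*(-54 - 8)/2) = 189*(-77/2*(-62)) = 189*2387 = 451143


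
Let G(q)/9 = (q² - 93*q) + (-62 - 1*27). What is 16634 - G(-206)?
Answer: -536911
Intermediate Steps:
G(q) = -801 - 837*q + 9*q² (G(q) = 9*((q² - 93*q) + (-62 - 1*27)) = 9*((q² - 93*q) + (-62 - 27)) = 9*((q² - 93*q) - 89) = 9*(-89 + q² - 93*q) = -801 - 837*q + 9*q²)
16634 - G(-206) = 16634 - (-801 - 837*(-206) + 9*(-206)²) = 16634 - (-801 + 172422 + 9*42436) = 16634 - (-801 + 172422 + 381924) = 16634 - 1*553545 = 16634 - 553545 = -536911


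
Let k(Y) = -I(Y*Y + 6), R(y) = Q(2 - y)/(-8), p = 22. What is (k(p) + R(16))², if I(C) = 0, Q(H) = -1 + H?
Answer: 225/64 ≈ 3.5156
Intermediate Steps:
R(y) = -⅛ + y/8 (R(y) = (-1 + (2 - y))/(-8) = (1 - y)*(-⅛) = -⅛ + y/8)
k(Y) = 0 (k(Y) = -1*0 = 0)
(k(p) + R(16))² = (0 + (-⅛ + (⅛)*16))² = (0 + (-⅛ + 2))² = (0 + 15/8)² = (15/8)² = 225/64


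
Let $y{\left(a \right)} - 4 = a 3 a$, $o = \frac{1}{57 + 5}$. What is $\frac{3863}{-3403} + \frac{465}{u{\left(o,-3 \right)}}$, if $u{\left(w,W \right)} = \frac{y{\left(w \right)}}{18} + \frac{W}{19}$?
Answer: $\frac{415993103117}{57595775} \approx 7222.6$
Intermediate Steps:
$o = \frac{1}{62} \approx 0.016129$
$y{\left(a \right)} = 4 + 3 a^{2}$ ($y{\left(a \right)} = 4 + a 3 a = 4 + 3 a^{2}$)
$u{\left(w,W \right)} = \frac{2}{9} + \frac{w^{2}}{6} + \frac{W}{19}$ ($u{\left(w,W \right)} = \frac{4 + 3 w^{2}}{18} + \frac{W}{19} = \left(4 + 3 w^{2}\right) \frac{1}{18} + W \frac{1}{19} = \left(\frac{2}{9} + \frac{w^{2}}{6}\right) + \frac{W}{19} = \frac{2}{9} + \frac{w^{2}}{6} + \frac{W}{19}$)
$\frac{3863}{-3403} + \frac{465}{u{\left(o,-3 \right)}} = \frac{3863}{-3403} + \frac{465}{\frac{2}{9} + \frac{1}{6 \cdot 3844} + \frac{1}{19} \left(-3\right)} = 3863 \left(- \frac{1}{3403}\right) + \frac{465}{\frac{2}{9} + \frac{1}{6} \cdot \frac{1}{3844} - \frac{3}{19}} = - \frac{3863}{3403} + \frac{465}{\frac{2}{9} + \frac{1}{23064} - \frac{3}{19}} = - \frac{3863}{3403} + \frac{465}{\frac{84625}{1314648}} = - \frac{3863}{3403} + 465 \cdot \frac{1314648}{84625} = - \frac{3863}{3403} + \frac{122262264}{16925} = \frac{415993103117}{57595775}$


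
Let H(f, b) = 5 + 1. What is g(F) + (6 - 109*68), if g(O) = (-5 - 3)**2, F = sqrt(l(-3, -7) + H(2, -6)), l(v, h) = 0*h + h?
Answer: -7342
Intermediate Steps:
H(f, b) = 6
l(v, h) = h (l(v, h) = 0 + h = h)
F = I (F = sqrt(-7 + 6) = sqrt(-1) = I ≈ 1.0*I)
g(O) = 64 (g(O) = (-8)**2 = 64)
g(F) + (6 - 109*68) = 64 + (6 - 109*68) = 64 + (6 - 7412) = 64 - 7406 = -7342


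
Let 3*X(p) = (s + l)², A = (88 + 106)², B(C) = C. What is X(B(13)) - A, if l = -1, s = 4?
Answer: -37633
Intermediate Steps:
A = 37636 (A = 194² = 37636)
X(p) = 3 (X(p) = (4 - 1)²/3 = (⅓)*3² = (⅓)*9 = 3)
X(B(13)) - A = 3 - 1*37636 = 3 - 37636 = -37633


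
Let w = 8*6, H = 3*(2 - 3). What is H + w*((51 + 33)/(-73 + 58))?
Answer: -1359/5 ≈ -271.80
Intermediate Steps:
H = -3 (H = 3*(-1) = -3)
w = 48
H + w*((51 + 33)/(-73 + 58)) = -3 + 48*((51 + 33)/(-73 + 58)) = -3 + 48*(84/(-15)) = -3 + 48*(84*(-1/15)) = -3 + 48*(-28/5) = -3 - 1344/5 = -1359/5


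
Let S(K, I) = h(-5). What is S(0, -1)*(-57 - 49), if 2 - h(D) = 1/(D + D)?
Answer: -1113/5 ≈ -222.60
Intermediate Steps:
h(D) = 2 - 1/(2*D) (h(D) = 2 - 1/(D + D) = 2 - 1/(2*D))
S(K, I) = 21/10 (S(K, I) = 2 - 1/2/(-5) = 2 - 1/2*(-1/5) = 2 + 1/10 = 21/10)
S(0, -1)*(-57 - 49) = 21*(-57 - 49)/10 = (21/10)*(-106) = -1113/5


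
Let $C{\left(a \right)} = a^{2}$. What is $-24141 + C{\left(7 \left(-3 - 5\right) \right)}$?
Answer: $-21005$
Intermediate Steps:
$-24141 + C{\left(7 \left(-3 - 5\right) \right)} = -24141 + \left(7 \left(-3 - 5\right)\right)^{2} = -24141 + \left(7 \left(-8\right)\right)^{2} = -24141 + \left(-56\right)^{2} = -24141 + 3136 = -21005$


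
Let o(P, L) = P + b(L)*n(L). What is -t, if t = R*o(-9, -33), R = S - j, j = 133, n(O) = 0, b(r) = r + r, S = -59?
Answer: -1728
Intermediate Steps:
b(r) = 2*r
o(P, L) = P (o(P, L) = P + (2*L)*0 = P + 0 = P)
R = -192 (R = -59 - 1*133 = -59 - 133 = -192)
t = 1728 (t = -192*(-9) = 1728)
-t = -1*1728 = -1728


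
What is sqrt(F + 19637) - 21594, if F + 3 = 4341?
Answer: -21594 + 5*sqrt(959) ≈ -21439.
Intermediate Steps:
F = 4338 (F = -3 + 4341 = 4338)
sqrt(F + 19637) - 21594 = sqrt(4338 + 19637) - 21594 = sqrt(23975) - 21594 = 5*sqrt(959) - 21594 = -21594 + 5*sqrt(959)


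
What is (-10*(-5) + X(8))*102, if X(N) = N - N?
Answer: 5100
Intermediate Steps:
X(N) = 0
(-10*(-5) + X(8))*102 = (-10*(-5) + 0)*102 = (50 + 0)*102 = 50*102 = 5100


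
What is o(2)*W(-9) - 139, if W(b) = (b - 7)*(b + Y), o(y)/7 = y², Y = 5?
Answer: 1653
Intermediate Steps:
o(y) = 7*y²
W(b) = (-7 + b)*(5 + b) (W(b) = (b - 7)*(b + 5) = (-7 + b)*(5 + b))
o(2)*W(-9) - 139 = (7*2²)*(-35 + (-9)² - 2*(-9)) - 139 = (7*4)*(-35 + 81 + 18) - 139 = 28*64 - 139 = 1792 - 139 = 1653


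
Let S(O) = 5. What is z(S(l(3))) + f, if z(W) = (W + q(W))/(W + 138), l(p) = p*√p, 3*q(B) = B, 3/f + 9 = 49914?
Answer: 111043/2378805 ≈ 0.046680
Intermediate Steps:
f = 1/16635 (f = 3/(-9 + 49914) = 3/49905 = 3*(1/49905) = 1/16635 ≈ 6.0114e-5)
q(B) = B/3
l(p) = p^(3/2)
z(W) = 4*W/(3*(138 + W)) (z(W) = (W + W/3)/(W + 138) = (4*W/3)/(138 + W) = 4*W/(3*(138 + W)))
z(S(l(3))) + f = (4/3)*5/(138 + 5) + 1/16635 = (4/3)*5/143 + 1/16635 = (4/3)*5*(1/143) + 1/16635 = 20/429 + 1/16635 = 111043/2378805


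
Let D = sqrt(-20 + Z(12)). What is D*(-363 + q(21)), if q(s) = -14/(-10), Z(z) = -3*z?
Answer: -3616*I*sqrt(14)/5 ≈ -2706.0*I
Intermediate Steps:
q(s) = 7/5 (q(s) = -14*(-1/10) = 7/5)
D = 2*I*sqrt(14) (D = sqrt(-20 - 3*12) = sqrt(-20 - 36) = sqrt(-56) = 2*I*sqrt(14) ≈ 7.4833*I)
D*(-363 + q(21)) = (2*I*sqrt(14))*(-363 + 7/5) = (2*I*sqrt(14))*(-1808/5) = -3616*I*sqrt(14)/5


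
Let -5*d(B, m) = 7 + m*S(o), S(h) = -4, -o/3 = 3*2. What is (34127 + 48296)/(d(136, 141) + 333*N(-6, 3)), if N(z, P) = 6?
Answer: 412115/10547 ≈ 39.074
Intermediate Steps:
o = -18 (o = -9*2 = -3*6 = -18)
d(B, m) = -7/5 + 4*m/5 (d(B, m) = -(7 + m*(-4))/5 = -(7 - 4*m)/5 = -7/5 + 4*m/5)
(34127 + 48296)/(d(136, 141) + 333*N(-6, 3)) = (34127 + 48296)/((-7/5 + (4/5)*141) + 333*6) = 82423/((-7/5 + 564/5) + 1998) = 82423/(557/5 + 1998) = 82423/(10547/5) = 82423*(5/10547) = 412115/10547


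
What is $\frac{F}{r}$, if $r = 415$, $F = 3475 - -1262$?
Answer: $\frac{4737}{415} \approx 11.414$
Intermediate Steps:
$F = 4737$ ($F = 3475 + 1262 = 4737$)
$\frac{F}{r} = \frac{4737}{415}$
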